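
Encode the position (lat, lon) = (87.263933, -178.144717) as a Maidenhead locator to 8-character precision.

Shift to the Maidenhead origin (180°W, 90°S): lon 1.85528, lat 177.26393.
Field: 1.85528/20 → 0 → A, 177.26393/10 → 17 → R; chars AR.
Square: 1.85528/2 → 0, 7.26393/1 → 7; chars 07.
Subsquare: 1.85528/0.0833333 → 22 → w, 0.26393/0.0416667 → 6 → g; chars wg.
Extended square: 0.02195/0.00833333 → 2, 0.01393/0.00416667 → 3; chars 23.

AR07wg23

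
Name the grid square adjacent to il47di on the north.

IL47dj

Latitude subsquare i = 8; +1 → 9 = j.
The longitude characters are unchanged.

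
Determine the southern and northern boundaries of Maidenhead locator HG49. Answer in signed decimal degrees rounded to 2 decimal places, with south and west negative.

Field H=7, G=6: +7·20° lon, +6·10° lat → SW at lon -40°, lat -30°.
Square 4, 9: +4·2° lon, +9·1° lat → SW at lon -32°, lat -21°.
Cell spans 2° lon × 1° lat.
south -21.00, north -20.00.

-21.00, -20.00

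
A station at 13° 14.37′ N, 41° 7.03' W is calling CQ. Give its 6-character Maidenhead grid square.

GK93kf

Add 180° to longitude and 90° to latitude: 138.8828, 103.2395.
Field: 138.8828/20 → 6 → G, 103.2395/10 → 10 → K; chars GK.
Square: 18.8828/2 → 9, 3.2395/1 → 3; chars 93.
Subsquare: 0.8828/0.0833333 → 10 → k, 0.2395/0.0416667 → 5 → f; chars kf.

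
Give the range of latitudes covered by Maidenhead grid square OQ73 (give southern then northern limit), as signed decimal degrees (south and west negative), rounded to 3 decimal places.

73.000, 74.000

Field O=14, Q=16: +14·20° lon, +16·10° lat → SW at lon 100°, lat 70°.
Square 7, 3: +7·2° lon, +3·1° lat → SW at lon 114°, lat 73°.
Cell spans 2° lon × 1° lat.
south 73.000, north 74.000.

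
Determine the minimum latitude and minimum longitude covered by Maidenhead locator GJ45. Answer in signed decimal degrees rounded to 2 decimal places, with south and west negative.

5.00, -52.00

Field G=6, J=9: +6·20° lon, +9·10° lat → SW at lon -60°, lat 0°.
Square 4, 5: +4·2° lon, +5·1° lat → SW at lon -52°, lat 5°.
latitude 5.00, longitude -52.00.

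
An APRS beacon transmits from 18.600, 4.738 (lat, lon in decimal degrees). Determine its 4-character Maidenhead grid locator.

JK28

Add 180° to longitude and 90° to latitude: 184.74, 108.60.
Field: lon ⌊184.74/20⌋ = 9 → J; lat ⌊108.60/10⌋ = 10 → K.
Square: lon ⌊4.74/2⌋ = 2; lat ⌊8.60/1⌋ = 8.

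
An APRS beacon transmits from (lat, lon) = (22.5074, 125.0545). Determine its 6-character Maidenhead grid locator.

PL22mm

Add 180° to longitude and 90° to latitude: 305.0545, 112.5074.
Field: 305.0545/20 → 15 → P, 112.5074/10 → 11 → L; chars PL.
Square: 5.0545/2 → 2, 2.5074/1 → 2; chars 22.
Subsquare: 1.0545/0.0833333 → 12 → m, 0.5074/0.0416667 → 12 → m; chars mm.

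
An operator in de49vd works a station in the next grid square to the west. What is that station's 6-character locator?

DE49ud

Longitude subsquare v = 21; −1 → 20 = u.
The latitude characters are unchanged.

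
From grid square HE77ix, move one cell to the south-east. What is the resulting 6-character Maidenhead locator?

Longitude subsquare i = 8; +1 → 9 = j.
Latitude subsquare x = 23; −1 → 22 = w.

HE77jw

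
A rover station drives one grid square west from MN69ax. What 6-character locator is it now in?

MN59xx

Longitude subsquare a = 0; −1 → -1, wraps to 23 = x, carry into square.
Longitude square 6; −1 → 5.
The latitude characters are unchanged.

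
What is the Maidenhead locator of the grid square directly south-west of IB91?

Longitude square 9; −1 → 8.
Latitude square 1; −1 → 0.

IB80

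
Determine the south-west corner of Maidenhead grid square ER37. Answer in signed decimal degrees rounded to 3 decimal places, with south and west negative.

Field E=4, R=17: +4·20° lon, +17·10° lat → SW at lon -100°, lat 80°.
Square 3, 7: +3·2° lon, +7·1° lat → SW at lon -94°, lat 87°.
latitude 87.000, longitude -94.000.

87.000, -94.000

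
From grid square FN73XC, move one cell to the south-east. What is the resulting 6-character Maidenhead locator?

Longitude subsquare x = 23; +1 → 24, wraps to 0 = a, carry into square.
Longitude square 7; +1 → 8.
Latitude subsquare c = 2; −1 → 1 = b.

FN83ab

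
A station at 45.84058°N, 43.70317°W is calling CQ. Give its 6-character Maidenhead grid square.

GN85du

Shift to the Maidenhead origin (180°W, 90°S): lon 136.2968, lat 135.8406.
Field: lon ⌊136.2968/20⌋ = 6 → G; lat ⌊135.8406/10⌋ = 13 → N.
Square: lon ⌊16.2968/2⌋ = 8; lat ⌊5.8406/1⌋ = 5.
Subsquare: lon ⌊0.2968/0.0833333⌋ = 3 → d; lat ⌊0.8406/0.0416667⌋ = 20 → u.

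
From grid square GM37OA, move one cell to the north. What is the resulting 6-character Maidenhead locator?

GM37ob

Latitude subsquare a = 0; +1 → 1 = b.
The longitude characters are unchanged.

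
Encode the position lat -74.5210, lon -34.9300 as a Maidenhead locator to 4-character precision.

Shift to the Maidenhead origin (180°W, 90°S): lon 145.07, lat 15.48.
Field: 145.07/20 → 7 → H, 15.48/10 → 1 → B; chars HB.
Square: 5.07/2 → 2, 5.48/1 → 5; chars 25.

HB25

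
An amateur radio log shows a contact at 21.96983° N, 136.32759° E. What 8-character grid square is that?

Add 180° to longitude and 90° to latitude: 316.32759, 111.96983.
Field (20°×10°, letters A–R): 316.32759/20 → 15 → P, 111.96983/10 → 11 → L; chars PL.
Square (2°×1°, digits 0–9): 16.32759/2 → 8, 1.96983/1 → 1; chars 81.
Subsquare (5′×2.5′, letters a–x): 0.32759/0.0833333 → 3 → d, 0.96983/0.0416667 → 23 → x; chars dx.
Extended square (30″×15″, digits 0–9): 0.07759/0.00833333 → 9, 0.01150/0.00416667 → 2; chars 92.

PL81dx92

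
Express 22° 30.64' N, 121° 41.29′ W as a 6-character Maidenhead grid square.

CL92dm

Add 180° to longitude and 90° to latitude: 58.3118, 112.5107.
Field (20°×10°, letters A–R): 58.3118/20 → 2 → C, 112.5107/10 → 11 → L; chars CL.
Square (2°×1°, digits 0–9): 18.3118/2 → 9, 2.5107/1 → 2; chars 92.
Subsquare (5′×2.5′, letters a–x): 0.3118/0.0833333 → 3 → d, 0.5107/0.0416667 → 12 → m; chars dm.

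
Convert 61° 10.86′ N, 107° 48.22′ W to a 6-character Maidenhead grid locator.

DP61ce

Shift to the Maidenhead origin (180°W, 90°S): lon 72.1963, lat 151.1810.
Field: 72.1963/20 → 3 → D, 151.1810/10 → 15 → P; chars DP.
Square: 12.1963/2 → 6, 1.1810/1 → 1; chars 61.
Subsquare: 0.1963/0.0833333 → 2 → c, 0.1810/0.0416667 → 4 → e; chars ce.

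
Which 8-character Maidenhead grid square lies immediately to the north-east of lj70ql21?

LJ70ql32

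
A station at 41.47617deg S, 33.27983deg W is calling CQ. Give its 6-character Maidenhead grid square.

Offset from 180°W / 90°S: lon 146.7202°, lat 48.5238°.
Field: 146.7202/20 → 7 → H, 48.5238/10 → 4 → E; chars HE.
Square: 6.7202/2 → 3, 8.5238/1 → 8; chars 38.
Subsquare: 0.7202/0.0833333 → 8 → i, 0.5238/0.0416667 → 12 → m; chars im.

HE38im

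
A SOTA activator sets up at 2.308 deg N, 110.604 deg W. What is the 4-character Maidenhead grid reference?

DJ42

Shift to the Maidenhead origin (180°W, 90°S): lon 69.40, lat 92.31.
Field: lon ⌊69.40/20⌋ = 3 → D; lat ⌊92.31/10⌋ = 9 → J.
Square: lon ⌊9.40/2⌋ = 4; lat ⌊2.31/1⌋ = 2.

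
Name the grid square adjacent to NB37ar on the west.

NB27xr

Longitude subsquare a = 0; −1 → -1, wraps to 23 = x, carry into square.
Longitude square 3; −1 → 2.
The latitude characters are unchanged.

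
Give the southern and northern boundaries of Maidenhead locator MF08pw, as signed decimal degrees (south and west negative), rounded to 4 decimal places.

-31.0833, -31.0417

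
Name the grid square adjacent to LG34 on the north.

LG35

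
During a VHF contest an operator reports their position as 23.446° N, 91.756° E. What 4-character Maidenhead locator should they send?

NL53

Add 180° to longitude and 90° to latitude: 271.76, 113.45.
Field (20°×10°, letters A–R): 271.76/20 → 13 → N, 113.45/10 → 11 → L; chars NL.
Square (2°×1°, digits 0–9): 11.76/2 → 5, 3.45/1 → 3; chars 53.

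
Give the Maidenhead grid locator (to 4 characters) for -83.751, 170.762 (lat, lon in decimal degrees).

Shift to the Maidenhead origin (180°W, 90°S): lon 350.76, lat 6.25.
Field: 350.76/20 → 17 → R, 6.25/10 → 0 → A; chars RA.
Square: 10.76/2 → 5, 6.25/1 → 6; chars 56.

RA56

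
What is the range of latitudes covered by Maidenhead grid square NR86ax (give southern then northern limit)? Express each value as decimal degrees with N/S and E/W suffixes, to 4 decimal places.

86.9583° N, 87.0000° N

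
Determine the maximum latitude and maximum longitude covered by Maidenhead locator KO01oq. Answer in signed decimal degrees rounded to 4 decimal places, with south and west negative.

Field K=10, O=14: +10·20° lon, +14·10° lat → SW at lon 20°, lat 50°.
Square 0, 1: +0·2° lon, +1·1° lat → SW at lon 20°, lat 51°.
Subsquare o=14, q=16: +14·0.0833333° lon, +16·0.0416667° lat → SW at lon 21.1667°, lat 51.6667°.
Cell spans 0.0833333° lon × 0.0416667° lat. NE corner is SW corner plus one full cell.
latitude 51.7083, longitude 21.2500.

51.7083, 21.2500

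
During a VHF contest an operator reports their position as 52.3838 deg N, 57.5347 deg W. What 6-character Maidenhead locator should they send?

GO12fj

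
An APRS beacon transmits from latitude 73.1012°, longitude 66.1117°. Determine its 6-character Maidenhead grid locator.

MQ33bc

Offset from 180°W / 90°S: lon 246.1117°, lat 163.1012°.
Field: lon ⌊246.1117/20⌋ = 12 → M; lat ⌊163.1012/10⌋ = 16 → Q.
Square: lon ⌊6.1117/2⌋ = 3; lat ⌊3.1012/1⌋ = 3.
Subsquare: lon ⌊0.1117/0.0833333⌋ = 1 → b; lat ⌊0.1012/0.0416667⌋ = 2 → c.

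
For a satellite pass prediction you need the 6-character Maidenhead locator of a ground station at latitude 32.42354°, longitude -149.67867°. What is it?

Offset from 180°W / 90°S: lon 30.3213°, lat 122.4235°.
Field: 30.3213/20 → 1 → B, 122.4235/10 → 12 → M; chars BM.
Square: 10.3213/2 → 5, 2.4235/1 → 2; chars 52.
Subsquare: 0.3213/0.0833333 → 3 → d, 0.4235/0.0416667 → 10 → k; chars dk.

BM52dk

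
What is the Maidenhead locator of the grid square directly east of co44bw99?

CO44cw09

Longitude extended square 9; +1 → 10, wraps to 0, carry into subsquare.
Longitude subsquare b = 1; +1 → 2 = c.
The latitude characters are unchanged.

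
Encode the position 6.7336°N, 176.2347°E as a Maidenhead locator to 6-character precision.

RJ86cr

Add 180° to longitude and 90° to latitude: 356.2347, 96.7336.
Field: 356.2347/20 → 17 → R, 96.7336/10 → 9 → J; chars RJ.
Square: 16.2347/2 → 8, 6.7336/1 → 6; chars 86.
Subsquare: 0.2347/0.0833333 → 2 → c, 0.7336/0.0416667 → 17 → r; chars cr.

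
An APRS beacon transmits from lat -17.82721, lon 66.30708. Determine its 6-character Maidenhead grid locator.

MH32de

Shift to the Maidenhead origin (180°W, 90°S): lon 246.3071, lat 72.1728.
Field: lon ⌊246.3071/20⌋ = 12 → M; lat ⌊72.1728/10⌋ = 7 → H.
Square: lon ⌊6.3071/2⌋ = 3; lat ⌊2.1728/1⌋ = 2.
Subsquare: lon ⌊0.3071/0.0833333⌋ = 3 → d; lat ⌊0.1728/0.0416667⌋ = 4 → e.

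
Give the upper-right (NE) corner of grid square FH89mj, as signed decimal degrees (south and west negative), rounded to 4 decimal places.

-10.5833, -62.9167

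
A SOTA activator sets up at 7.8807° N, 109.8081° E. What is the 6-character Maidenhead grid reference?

Shift to the Maidenhead origin (180°W, 90°S): lon 289.8081, lat 97.8807.
Field: 289.8081/20 → 14 → O, 97.8807/10 → 9 → J; chars OJ.
Square: 9.8081/2 → 4, 7.8807/1 → 7; chars 47.
Subsquare: 1.8081/0.0833333 → 21 → v, 0.8807/0.0416667 → 21 → v; chars vv.

OJ47vv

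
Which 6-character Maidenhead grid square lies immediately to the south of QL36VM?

QL36vl

Latitude subsquare m = 12; −1 → 11 = l.
The longitude characters are unchanged.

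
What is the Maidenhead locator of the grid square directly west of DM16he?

DM16ge

Longitude subsquare h = 7; −1 → 6 = g.
The latitude characters are unchanged.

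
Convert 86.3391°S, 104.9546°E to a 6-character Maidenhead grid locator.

OA23lp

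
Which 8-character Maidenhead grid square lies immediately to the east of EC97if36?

Longitude extended square 3; +1 → 4.
The latitude characters are unchanged.

EC97if46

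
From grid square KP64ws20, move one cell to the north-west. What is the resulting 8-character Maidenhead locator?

KP64ws11

Longitude extended square 2; −1 → 1.
Latitude extended square 0; +1 → 1.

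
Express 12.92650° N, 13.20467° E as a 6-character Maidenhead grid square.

JK62ow

Add 180° to longitude and 90° to latitude: 193.2047, 102.9265.
Field (20°×10°, letters A–R): lon ⌊193.2047/20⌋ = 9 → J; lat ⌊102.9265/10⌋ = 10 → K.
Square (2°×1°, digits 0–9): lon ⌊13.2047/2⌋ = 6; lat ⌊2.9265/1⌋ = 2.
Subsquare (5′×2.5′, letters a–x): lon ⌊1.2047/0.0833333⌋ = 14 → o; lat ⌊0.9265/0.0416667⌋ = 22 → w.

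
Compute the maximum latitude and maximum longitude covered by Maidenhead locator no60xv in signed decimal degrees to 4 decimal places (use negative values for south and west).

50.9167, 94.0000

Field N=13, O=14: +13·20° lon, +14·10° lat → SW at lon 80°, lat 50°.
Square 6, 0: +6·2° lon, +0·1° lat → SW at lon 92°, lat 50°.
Subsquare x=23, v=21: +23·0.0833333° lon, +21·0.0416667° lat → SW at lon 93.9167°, lat 50.875°.
Cell spans 0.0833333° lon × 0.0416667° lat. NE corner is SW corner plus one full cell.
latitude 50.9167, longitude 94.0000.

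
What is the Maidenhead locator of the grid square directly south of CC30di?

CC30dh

Latitude subsquare i = 8; −1 → 7 = h.
The longitude characters are unchanged.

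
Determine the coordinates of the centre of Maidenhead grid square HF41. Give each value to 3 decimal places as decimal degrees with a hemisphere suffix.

38.500° S, 31.000° W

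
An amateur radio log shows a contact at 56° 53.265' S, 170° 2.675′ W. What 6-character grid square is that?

AD43xc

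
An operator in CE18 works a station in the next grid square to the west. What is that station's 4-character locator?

Longitude square 1; −1 → 0.
The latitude characters are unchanged.

CE08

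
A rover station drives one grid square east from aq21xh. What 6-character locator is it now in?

Longitude subsquare x = 23; +1 → 24, wraps to 0 = a, carry into square.
Longitude square 2; +1 → 3.
The latitude characters are unchanged.

AQ31ah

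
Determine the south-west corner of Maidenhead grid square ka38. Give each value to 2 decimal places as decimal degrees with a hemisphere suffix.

82.00° S, 26.00° E

Field K=10, A=0: +10·20° lon, +0·10° lat → SW at lon 20°, lat -90°.
Square 3, 8: +3·2° lon, +8·1° lat → SW at lon 26°, lat -82°.
latitude 82.00° S, longitude 26.00° E.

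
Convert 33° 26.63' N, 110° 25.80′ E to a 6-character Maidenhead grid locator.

OM53fk

Shift to the Maidenhead origin (180°W, 90°S): lon 290.4300, lat 123.4438.
Field (20°×10°, letters A–R): 290.4300/20 → 14 → O, 123.4438/10 → 12 → M; chars OM.
Square (2°×1°, digits 0–9): 10.4300/2 → 5, 3.4438/1 → 3; chars 53.
Subsquare (5′×2.5′, letters a–x): 0.4300/0.0833333 → 5 → f, 0.4438/0.0416667 → 10 → k; chars fk.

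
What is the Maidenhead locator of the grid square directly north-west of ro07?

Longitude square 0; −1 → -1, wraps to 9, carry into field.
Longitude field R = 17; −1 → 16 = Q.
Latitude square 7; +1 → 8.

QO98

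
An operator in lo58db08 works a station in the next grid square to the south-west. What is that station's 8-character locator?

LO58cb97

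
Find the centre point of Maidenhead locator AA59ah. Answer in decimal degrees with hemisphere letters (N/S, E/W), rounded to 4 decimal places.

80.6875° S, 169.9583° W

Field A=0, A=0: +0·20° lon, +0·10° lat → SW at lon -180°, lat -90°.
Square 5, 9: +5·2° lon, +9·1° lat → SW at lon -170°, lat -81°.
Subsquare a=0, h=7: +0·0.0833333° lon, +7·0.0416667° lat → SW at lon -170°, lat -80.7083°.
Cell spans 0.0833333° lon × 0.0416667° lat. Centre is SW corner plus half of each.
latitude 80.6875° S, longitude 169.9583° W.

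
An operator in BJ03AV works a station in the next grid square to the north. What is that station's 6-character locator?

BJ03aw

Latitude subsquare v = 21; +1 → 22 = w.
The longitude characters are unchanged.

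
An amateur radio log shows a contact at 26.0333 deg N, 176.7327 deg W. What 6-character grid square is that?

AL16pa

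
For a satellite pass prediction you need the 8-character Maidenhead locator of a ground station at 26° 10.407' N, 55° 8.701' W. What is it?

GL26ke21

Shift to the Maidenhead origin (180°W, 90°S): lon 124.85498, lat 116.17345.
Field (20°×10°, letters A–R): 124.85498/20 → 6 → G, 116.17345/10 → 11 → L; chars GL.
Square (2°×1°, digits 0–9): 4.85498/2 → 2, 6.17345/1 → 6; chars 26.
Subsquare (5′×2.5′, letters a–x): 0.85498/0.0833333 → 10 → k, 0.17345/0.0416667 → 4 → e; chars ke.
Extended square (30″×15″, digits 0–9): 0.02165/0.00833333 → 2, 0.00678/0.00416667 → 1; chars 21.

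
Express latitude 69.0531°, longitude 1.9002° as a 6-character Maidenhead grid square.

JP09wb

Add 180° to longitude and 90° to latitude: 181.9002, 159.0531.
Field: lon ⌊181.9002/20⌋ = 9 → J; lat ⌊159.0531/10⌋ = 15 → P.
Square: lon ⌊1.9002/2⌋ = 0; lat ⌊9.0531/1⌋ = 9.
Subsquare: lon ⌊1.9002/0.0833333⌋ = 22 → w; lat ⌊0.0531/0.0416667⌋ = 1 → b.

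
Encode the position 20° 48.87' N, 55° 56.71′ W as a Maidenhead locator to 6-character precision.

Shift to the Maidenhead origin (180°W, 90°S): lon 124.0548, lat 110.8145.
Field (20°×10°, letters A–R): 124.0548/20 → 6 → G, 110.8145/10 → 11 → L; chars GL.
Square (2°×1°, digits 0–9): 4.0548/2 → 2, 0.8145/1 → 0; chars 20.
Subsquare (5′×2.5′, letters a–x): 0.0548/0.0833333 → 0 → a, 0.8145/0.0416667 → 19 → t; chars at.

GL20at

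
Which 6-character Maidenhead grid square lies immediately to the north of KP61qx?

Latitude subsquare x = 23; +1 → 24, wraps to 0 = a, carry into square.
Latitude square 1; +1 → 2.
The longitude characters are unchanged.

KP62qa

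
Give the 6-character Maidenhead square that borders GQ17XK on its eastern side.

GQ27ak

Longitude subsquare x = 23; +1 → 24, wraps to 0 = a, carry into square.
Longitude square 1; +1 → 2.
The latitude characters are unchanged.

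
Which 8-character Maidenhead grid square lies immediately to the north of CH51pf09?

CH51pg00

Latitude extended square 9; +1 → 10, wraps to 0, carry into subsquare.
Latitude subsquare f = 5; +1 → 6 = g.
The longitude characters are unchanged.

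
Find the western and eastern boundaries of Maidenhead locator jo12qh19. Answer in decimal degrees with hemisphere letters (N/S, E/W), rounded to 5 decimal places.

3.34167° E, 3.35000° E

Field J=9, O=14: +9·20° lon, +14·10° lat → SW at lon 0°, lat 50°.
Square 1, 2: +1·2° lon, +2·1° lat → SW at lon 2°, lat 52°.
Subsquare q=16, h=7: +16·0.0833333° lon, +7·0.0416667° lat → SW at lon 3.33333°, lat 52.2917°.
Extended square 1, 9: +1·0.00833333° lon, +9·0.00416667° lat → SW at lon 3.34167°, lat 52.3292°.
Cell spans 0.00833333° lon × 0.00416667° lat.
west 3.34167° E, east 3.35000° E.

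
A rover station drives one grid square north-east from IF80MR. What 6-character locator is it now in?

IF80ns

Longitude subsquare m = 12; +1 → 13 = n.
Latitude subsquare r = 17; +1 → 18 = s.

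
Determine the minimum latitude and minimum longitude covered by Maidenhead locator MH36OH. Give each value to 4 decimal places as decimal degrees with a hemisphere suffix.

13.7083° S, 67.1667° E

Field M=12, H=7: +12·20° lon, +7·10° lat → SW at lon 60°, lat -20°.
Square 3, 6: +3·2° lon, +6·1° lat → SW at lon 66°, lat -14°.
Subsquare o=14, h=7: +14·0.0833333° lon, +7·0.0416667° lat → SW at lon 67.1667°, lat -13.7083°.
latitude 13.7083° S, longitude 67.1667° E.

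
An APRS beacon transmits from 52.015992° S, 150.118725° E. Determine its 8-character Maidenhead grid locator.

Shift to the Maidenhead origin (180°W, 90°S): lon 330.11873, lat 37.98401.
Field: 330.11873/20 → 16 → Q, 37.98401/10 → 3 → D; chars QD.
Square: 10.11873/2 → 5, 7.98401/1 → 7; chars 57.
Subsquare: 0.11873/0.0833333 → 1 → b, 0.98401/0.0416667 → 23 → x; chars bx.
Extended square: 0.03539/0.00833333 → 4, 0.02567/0.00416667 → 6; chars 46.

QD57bx46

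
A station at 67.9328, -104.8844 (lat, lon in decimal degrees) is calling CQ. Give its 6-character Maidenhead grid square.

Offset from 180°W / 90°S: lon 75.1156°, lat 157.9328°.
Field: lon ⌊75.1156/20⌋ = 3 → D; lat ⌊157.9328/10⌋ = 15 → P.
Square: lon ⌊15.1156/2⌋ = 7; lat ⌊7.9328/1⌋ = 7.
Subsquare: lon ⌊1.1156/0.0833333⌋ = 13 → n; lat ⌊0.9328/0.0416667⌋ = 22 → w.

DP77nw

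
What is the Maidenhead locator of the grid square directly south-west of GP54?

GP43

Longitude square 5; −1 → 4.
Latitude square 4; −1 → 3.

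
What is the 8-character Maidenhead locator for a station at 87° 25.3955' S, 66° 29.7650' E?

MA32fn98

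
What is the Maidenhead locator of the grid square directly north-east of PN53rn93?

PN53sn04

Longitude extended square 9; +1 → 10, wraps to 0, carry into subsquare.
Longitude subsquare r = 17; +1 → 18 = s.
Latitude extended square 3; +1 → 4.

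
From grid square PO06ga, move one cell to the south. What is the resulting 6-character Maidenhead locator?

Latitude subsquare a = 0; −1 → -1, wraps to 23 = x, carry into square.
Latitude square 6; −1 → 5.
The longitude characters are unchanged.

PO05gx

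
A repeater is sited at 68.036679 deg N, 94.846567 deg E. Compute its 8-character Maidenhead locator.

Offset from 180°W / 90°S: lon 274.84657°, lat 158.03668°.
Field: 274.84657/20 → 13 → N, 158.03668/10 → 15 → P; chars NP.
Square: 14.84657/2 → 7, 8.03668/1 → 8; chars 78.
Subsquare: 0.84657/0.0833333 → 10 → k, 0.03668/0.0416667 → 0 → a; chars ka.
Extended square: 0.01323/0.00833333 → 1, 0.03668/0.00416667 → 8; chars 18.

NP78ka18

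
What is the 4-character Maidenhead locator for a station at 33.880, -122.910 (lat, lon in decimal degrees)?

Offset from 180°W / 90°S: lon 57.09°, lat 123.88°.
Field: lon ⌊57.09/20⌋ = 2 → C; lat ⌊123.88/10⌋ = 12 → M.
Square: lon ⌊17.09/2⌋ = 8; lat ⌊3.88/1⌋ = 3.

CM83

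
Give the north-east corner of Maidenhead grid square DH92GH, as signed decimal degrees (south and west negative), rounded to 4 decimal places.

-17.6667, -101.4167

Field D=3, H=7: +3·20° lon, +7·10° lat → SW at lon -120°, lat -20°.
Square 9, 2: +9·2° lon, +2·1° lat → SW at lon -102°, lat -18°.
Subsquare g=6, h=7: +6·0.0833333° lon, +7·0.0416667° lat → SW at lon -101.5°, lat -17.7083°.
Cell spans 0.0833333° lon × 0.0416667° lat. NE corner is SW corner plus one full cell.
latitude -17.6667, longitude -101.4167.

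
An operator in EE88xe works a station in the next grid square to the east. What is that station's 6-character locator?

Longitude subsquare x = 23; +1 → 24, wraps to 0 = a, carry into square.
Longitude square 8; +1 → 9.
The latitude characters are unchanged.

EE98ae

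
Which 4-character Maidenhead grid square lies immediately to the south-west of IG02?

Longitude square 0; −1 → -1, wraps to 9, carry into field.
Longitude field I = 8; −1 → 7 = H.
Latitude square 2; −1 → 1.

HG91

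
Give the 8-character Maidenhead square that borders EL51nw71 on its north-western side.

Longitude extended square 7; −1 → 6.
Latitude extended square 1; +1 → 2.

EL51nw62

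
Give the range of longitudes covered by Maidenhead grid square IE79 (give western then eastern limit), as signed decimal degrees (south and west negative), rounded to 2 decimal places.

-6.00, -4.00

Field I=8, E=4: +8·20° lon, +4·10° lat → SW at lon -20°, lat -50°.
Square 7, 9: +7·2° lon, +9·1° lat → SW at lon -6°, lat -41°.
Cell spans 2° lon × 1° lat.
west -6.00, east -4.00.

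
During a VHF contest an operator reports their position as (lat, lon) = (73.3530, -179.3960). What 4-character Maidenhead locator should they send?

Offset from 180°W / 90°S: lon 0.60°, lat 163.35°.
Field: lon ⌊0.60/20⌋ = 0 → A; lat ⌊163.35/10⌋ = 16 → Q.
Square: lon ⌊0.60/2⌋ = 0; lat ⌊3.35/1⌋ = 3.

AQ03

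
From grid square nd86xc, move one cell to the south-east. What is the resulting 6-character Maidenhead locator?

ND96ab

Longitude subsquare x = 23; +1 → 24, wraps to 0 = a, carry into square.
Longitude square 8; +1 → 9.
Latitude subsquare c = 2; −1 → 1 = b.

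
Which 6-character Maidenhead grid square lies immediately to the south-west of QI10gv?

Longitude subsquare g = 6; −1 → 5 = f.
Latitude subsquare v = 21; −1 → 20 = u.

QI10fu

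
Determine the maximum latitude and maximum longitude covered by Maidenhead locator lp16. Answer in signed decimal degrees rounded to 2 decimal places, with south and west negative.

Field L=11, P=15: +11·20° lon, +15·10° lat → SW at lon 40°, lat 60°.
Square 1, 6: +1·2° lon, +6·1° lat → SW at lon 42°, lat 66°.
Cell spans 2° lon × 1° lat. NE corner is SW corner plus one full cell.
latitude 67.00, longitude 44.00.

67.00, 44.00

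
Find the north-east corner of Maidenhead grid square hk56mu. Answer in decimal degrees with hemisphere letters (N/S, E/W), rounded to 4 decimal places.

16.8750° N, 28.9167° W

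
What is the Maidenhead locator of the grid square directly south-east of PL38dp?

PL38eo

Longitude subsquare d = 3; +1 → 4 = e.
Latitude subsquare p = 15; −1 → 14 = o.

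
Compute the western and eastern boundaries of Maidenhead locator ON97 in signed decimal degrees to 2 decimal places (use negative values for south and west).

Field O=14, N=13: +14·20° lon, +13·10° lat → SW at lon 100°, lat 40°.
Square 9, 7: +9·2° lon, +7·1° lat → SW at lon 118°, lat 47°.
Cell spans 2° lon × 1° lat.
west 118.00, east 120.00.

118.00, 120.00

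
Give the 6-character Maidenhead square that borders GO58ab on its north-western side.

GO48xc

Longitude subsquare a = 0; −1 → -1, wraps to 23 = x, carry into square.
Longitude square 5; −1 → 4.
Latitude subsquare b = 1; +1 → 2 = c.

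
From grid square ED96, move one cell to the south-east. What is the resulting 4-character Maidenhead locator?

Longitude square 9; +1 → 10, wraps to 0, carry into field.
Longitude field E = 4; +1 → 5 = F.
Latitude square 6; −1 → 5.

FD05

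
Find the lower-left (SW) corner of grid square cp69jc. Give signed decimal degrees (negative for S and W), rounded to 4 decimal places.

Field C=2, P=15: +2·20° lon, +15·10° lat → SW at lon -140°, lat 60°.
Square 6, 9: +6·2° lon, +9·1° lat → SW at lon -128°, lat 69°.
Subsquare j=9, c=2: +9·0.0833333° lon, +2·0.0416667° lat → SW at lon -127.25°, lat 69.0833°.
latitude 69.0833, longitude -127.2500.

69.0833, -127.2500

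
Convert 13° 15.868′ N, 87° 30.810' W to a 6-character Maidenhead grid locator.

Shift to the Maidenhead origin (180°W, 90°S): lon 92.4865, lat 103.2645.
Field (20°×10°, letters A–R): lon ⌊92.4865/20⌋ = 4 → E; lat ⌊103.2645/10⌋ = 10 → K.
Square (2°×1°, digits 0–9): lon ⌊12.4865/2⌋ = 6; lat ⌊3.2645/1⌋ = 3.
Subsquare (5′×2.5′, letters a–x): lon ⌊0.4865/0.0833333⌋ = 5 → f; lat ⌊0.2645/0.0416667⌋ = 6 → g.

EK63fg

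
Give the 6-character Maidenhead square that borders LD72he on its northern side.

Latitude subsquare e = 4; +1 → 5 = f.
The longitude characters are unchanged.

LD72hf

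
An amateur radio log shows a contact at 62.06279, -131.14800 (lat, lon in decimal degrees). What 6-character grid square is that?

Offset from 180°W / 90°S: lon 48.8520°, lat 152.0628°.
Field (20°×10°, letters A–R): 48.8520/20 → 2 → C, 152.0628/10 → 15 → P; chars CP.
Square (2°×1°, digits 0–9): 8.8520/2 → 4, 2.0628/1 → 2; chars 42.
Subsquare (5′×2.5′, letters a–x): 0.8520/0.0833333 → 10 → k, 0.0628/0.0416667 → 1 → b; chars kb.

CP42kb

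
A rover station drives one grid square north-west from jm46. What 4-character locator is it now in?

JM37

Longitude square 4; −1 → 3.
Latitude square 6; +1 → 7.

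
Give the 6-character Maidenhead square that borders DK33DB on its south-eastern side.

DK33ea

Longitude subsquare d = 3; +1 → 4 = e.
Latitude subsquare b = 1; −1 → 0 = a.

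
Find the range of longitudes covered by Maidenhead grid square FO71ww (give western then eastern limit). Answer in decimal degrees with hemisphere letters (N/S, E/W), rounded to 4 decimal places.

Field F=5, O=14: +5·20° lon, +14·10° lat → SW at lon -80°, lat 50°.
Square 7, 1: +7·2° lon, +1·1° lat → SW at lon -66°, lat 51°.
Subsquare w=22, w=22: +22·0.0833333° lon, +22·0.0416667° lat → SW at lon -64.1667°, lat 51.9167°.
Cell spans 0.0833333° lon × 0.0416667° lat.
west 64.1667° W, east 64.0833° W.

64.1667° W, 64.0833° W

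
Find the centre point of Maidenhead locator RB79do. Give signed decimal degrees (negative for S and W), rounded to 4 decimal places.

-70.3958, 174.2917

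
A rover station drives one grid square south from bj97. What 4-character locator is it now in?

Latitude square 7; −1 → 6.
The longitude characters are unchanged.

BJ96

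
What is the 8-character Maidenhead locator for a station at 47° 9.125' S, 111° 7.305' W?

Add 180° to longitude and 90° to latitude: 68.87825, 42.84792.
Field: 68.87825/20 → 3 → D, 42.84792/10 → 4 → E; chars DE.
Square: 8.87825/2 → 4, 2.84792/1 → 2; chars 42.
Subsquare: 0.87825/0.0833333 → 10 → k, 0.84792/0.0416667 → 20 → u; chars ku.
Extended square: 0.04492/0.00833333 → 5, 0.01458/0.00416667 → 3; chars 53.

DE42ku53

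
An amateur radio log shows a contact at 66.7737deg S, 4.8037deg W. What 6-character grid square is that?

IC73of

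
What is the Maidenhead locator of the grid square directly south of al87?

AL86

Latitude square 7; −1 → 6.
The longitude characters are unchanged.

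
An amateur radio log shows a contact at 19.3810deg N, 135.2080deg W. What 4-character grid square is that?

Add 180° to longitude and 90° to latitude: 44.79, 109.38.
Field (20°×10°, letters A–R): lon ⌊44.79/20⌋ = 2 → C; lat ⌊109.38/10⌋ = 10 → K.
Square (2°×1°, digits 0–9): lon ⌊4.79/2⌋ = 2; lat ⌊9.38/1⌋ = 9.

CK29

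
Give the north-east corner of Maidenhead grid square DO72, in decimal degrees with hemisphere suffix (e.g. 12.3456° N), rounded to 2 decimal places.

53.00° N, 104.00° W

Field D=3, O=14: +3·20° lon, +14·10° lat → SW at lon -120°, lat 50°.
Square 7, 2: +7·2° lon, +2·1° lat → SW at lon -106°, lat 52°.
Cell spans 2° lon × 1° lat. NE corner is SW corner plus one full cell.
latitude 53.00° N, longitude 104.00° W.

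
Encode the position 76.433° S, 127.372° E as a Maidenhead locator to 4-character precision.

PB33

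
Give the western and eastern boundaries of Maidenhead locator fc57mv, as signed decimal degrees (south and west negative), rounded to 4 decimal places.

-69.0000, -68.9167

Field F=5, C=2: +5·20° lon, +2·10° lat → SW at lon -80°, lat -70°.
Square 5, 7: +5·2° lon, +7·1° lat → SW at lon -70°, lat -63°.
Subsquare m=12, v=21: +12·0.0833333° lon, +21·0.0416667° lat → SW at lon -69°, lat -62.125°.
Cell spans 0.0833333° lon × 0.0416667° lat.
west -69.0000, east -68.9167.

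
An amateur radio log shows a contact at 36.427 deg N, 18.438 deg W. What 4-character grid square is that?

Shift to the Maidenhead origin (180°W, 90°S): lon 161.56, lat 126.43.
Field: lon ⌊161.56/20⌋ = 8 → I; lat ⌊126.43/10⌋ = 12 → M.
Square: lon ⌊1.56/2⌋ = 0; lat ⌊6.43/1⌋ = 6.

IM06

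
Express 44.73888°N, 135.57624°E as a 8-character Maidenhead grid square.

PN74sr97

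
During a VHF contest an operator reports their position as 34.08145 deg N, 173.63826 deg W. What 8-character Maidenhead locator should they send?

AM34eb39

Offset from 180°W / 90°S: lon 6.36174°, lat 124.08145°.
Field: 6.36174/20 → 0 → A, 124.08145/10 → 12 → M; chars AM.
Square: 6.36174/2 → 3, 4.08145/1 → 4; chars 34.
Subsquare: 0.36174/0.0833333 → 4 → e, 0.08145/0.0416667 → 1 → b; chars eb.
Extended square: 0.02841/0.00833333 → 3, 0.03978/0.00416667 → 9; chars 39.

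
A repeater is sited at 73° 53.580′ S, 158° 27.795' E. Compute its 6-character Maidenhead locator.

QB96fc

Shift to the Maidenhead origin (180°W, 90°S): lon 338.4633, lat 16.1070.
Field (20°×10°, letters A–R): lon ⌊338.4633/20⌋ = 16 → Q; lat ⌊16.1070/10⌋ = 1 → B.
Square (2°×1°, digits 0–9): lon ⌊18.4633/2⌋ = 9; lat ⌊6.1070/1⌋ = 6.
Subsquare (5′×2.5′, letters a–x): lon ⌊0.4633/0.0833333⌋ = 5 → f; lat ⌊0.1070/0.0416667⌋ = 2 → c.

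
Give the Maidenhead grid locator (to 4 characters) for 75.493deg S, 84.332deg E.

Offset from 180°W / 90°S: lon 264.33°, lat 14.51°.
Field: 264.33/20 → 13 → N, 14.51/10 → 1 → B; chars NB.
Square: 4.33/2 → 2, 4.51/1 → 4; chars 24.

NB24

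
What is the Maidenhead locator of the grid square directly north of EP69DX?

EQ60da

Latitude subsquare x = 23; +1 → 24, wraps to 0 = a, carry into square.
Latitude square 9; +1 → 10, wraps to 0, carry into field.
Latitude field P = 15; +1 → 16 = Q.
The longitude characters are unchanged.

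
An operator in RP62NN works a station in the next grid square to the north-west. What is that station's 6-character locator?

RP62mo

Longitude subsquare n = 13; −1 → 12 = m.
Latitude subsquare n = 13; +1 → 14 = o.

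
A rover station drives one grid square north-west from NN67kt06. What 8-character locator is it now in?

Longitude extended square 0; −1 → -1, wraps to 9, carry into subsquare.
Longitude subsquare k = 10; −1 → 9 = j.
Latitude extended square 6; +1 → 7.

NN67jt97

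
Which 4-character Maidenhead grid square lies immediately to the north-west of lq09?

KR90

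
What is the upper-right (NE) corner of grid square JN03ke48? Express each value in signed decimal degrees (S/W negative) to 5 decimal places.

Field J=9, N=13: +9·20° lon, +13·10° lat → SW at lon 0°, lat 40°.
Square 0, 3: +0·2° lon, +3·1° lat → SW at lon 0°, lat 43°.
Subsquare k=10, e=4: +10·0.0833333° lon, +4·0.0416667° lat → SW at lon 0.833333°, lat 43.1667°.
Extended square 4, 8: +4·0.00833333° lon, +8·0.00416667° lat → SW at lon 0.866667°, lat 43.2°.
Cell spans 0.00833333° lon × 0.00416667° lat. NE corner is SW corner plus one full cell.
latitude 43.20417, longitude 0.87500.

43.20417, 0.87500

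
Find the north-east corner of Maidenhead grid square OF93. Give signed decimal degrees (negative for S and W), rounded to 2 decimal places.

Field O=14, F=5: +14·20° lon, +5·10° lat → SW at lon 100°, lat -40°.
Square 9, 3: +9·2° lon, +3·1° lat → SW at lon 118°, lat -37°.
Cell spans 2° lon × 1° lat. NE corner is SW corner plus one full cell.
latitude -36.00, longitude 120.00.

-36.00, 120.00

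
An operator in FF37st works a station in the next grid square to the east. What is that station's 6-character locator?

FF37tt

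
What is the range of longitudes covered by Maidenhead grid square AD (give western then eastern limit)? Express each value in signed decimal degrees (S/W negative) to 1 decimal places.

Field A=0, D=3: +0·20° lon, +3·10° lat → SW at lon -180°, lat -60°.
Cell spans 20° lon × 10° lat.
west -180.0, east -160.0.

-180.0, -160.0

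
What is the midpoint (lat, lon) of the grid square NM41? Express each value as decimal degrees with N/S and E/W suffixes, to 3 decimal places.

31.500° N, 89.000° E

Field N=13, M=12: +13·20° lon, +12·10° lat → SW at lon 80°, lat 30°.
Square 4, 1: +4·2° lon, +1·1° lat → SW at lon 88°, lat 31°.
Cell spans 2° lon × 1° lat. Centre is SW corner plus half of each.
latitude 31.500° N, longitude 89.000° E.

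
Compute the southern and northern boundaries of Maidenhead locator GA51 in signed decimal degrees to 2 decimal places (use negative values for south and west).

-89.00, -88.00

Field G=6, A=0: +6·20° lon, +0·10° lat → SW at lon -60°, lat -90°.
Square 5, 1: +5·2° lon, +1·1° lat → SW at lon -50°, lat -89°.
Cell spans 2° lon × 1° lat.
south -89.00, north -88.00.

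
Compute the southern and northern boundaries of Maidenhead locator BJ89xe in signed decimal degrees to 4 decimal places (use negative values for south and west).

9.1667, 9.2083

Field B=1, J=9: +1·20° lon, +9·10° lat → SW at lon -160°, lat 0°.
Square 8, 9: +8·2° lon, +9·1° lat → SW at lon -144°, lat 9°.
Subsquare x=23, e=4: +23·0.0833333° lon, +4·0.0416667° lat → SW at lon -142.083°, lat 9.16667°.
Cell spans 0.0833333° lon × 0.0416667° lat.
south 9.1667, north 9.2083.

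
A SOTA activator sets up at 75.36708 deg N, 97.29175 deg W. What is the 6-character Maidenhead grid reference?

EQ15ii

Offset from 180°W / 90°S: lon 82.7083°, lat 165.3671°.
Field: lon ⌊82.7083/20⌋ = 4 → E; lat ⌊165.3671/10⌋ = 16 → Q.
Square: lon ⌊2.7083/2⌋ = 1; lat ⌊5.3671/1⌋ = 5.
Subsquare: lon ⌊0.7083/0.0833333⌋ = 8 → i; lat ⌊0.3671/0.0416667⌋ = 8 → i.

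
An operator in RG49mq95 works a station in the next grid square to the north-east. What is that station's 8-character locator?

Longitude extended square 9; +1 → 10, wraps to 0, carry into subsquare.
Longitude subsquare m = 12; +1 → 13 = n.
Latitude extended square 5; +1 → 6.

RG49nq06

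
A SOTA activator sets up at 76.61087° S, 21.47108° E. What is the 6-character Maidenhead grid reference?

Add 180° to longitude and 90° to latitude: 201.4711, 13.3891.
Field (20°×10°, letters A–R): lon ⌊201.4711/20⌋ = 10 → K; lat ⌊13.3891/10⌋ = 1 → B.
Square (2°×1°, digits 0–9): lon ⌊1.4711/2⌋ = 0; lat ⌊3.3891/1⌋ = 3.
Subsquare (5′×2.5′, letters a–x): lon ⌊1.4711/0.0833333⌋ = 17 → r; lat ⌊0.3891/0.0416667⌋ = 9 → j.

KB03rj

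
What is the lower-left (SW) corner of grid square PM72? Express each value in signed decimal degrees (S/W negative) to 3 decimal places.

Field P=15, M=12: +15·20° lon, +12·10° lat → SW at lon 120°, lat 30°.
Square 7, 2: +7·2° lon, +2·1° lat → SW at lon 134°, lat 32°.
latitude 32.000, longitude 134.000.

32.000, 134.000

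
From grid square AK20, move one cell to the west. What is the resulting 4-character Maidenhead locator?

AK10

Longitude square 2; −1 → 1.
The latitude characters are unchanged.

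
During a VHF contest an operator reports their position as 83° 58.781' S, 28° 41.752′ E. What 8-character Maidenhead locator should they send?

Shift to the Maidenhead origin (180°W, 90°S): lon 208.69587, lat 6.02032.
Field: 208.69587/20 → 10 → K, 6.02032/10 → 0 → A; chars KA.
Square: 8.69587/2 → 4, 6.02032/1 → 6; chars 46.
Subsquare: 0.69587/0.0833333 → 8 → i, 0.02032/0.0416667 → 0 → a; chars ia.
Extended square: 0.02920/0.00833333 → 3, 0.02032/0.00416667 → 4; chars 34.

KA46ia34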